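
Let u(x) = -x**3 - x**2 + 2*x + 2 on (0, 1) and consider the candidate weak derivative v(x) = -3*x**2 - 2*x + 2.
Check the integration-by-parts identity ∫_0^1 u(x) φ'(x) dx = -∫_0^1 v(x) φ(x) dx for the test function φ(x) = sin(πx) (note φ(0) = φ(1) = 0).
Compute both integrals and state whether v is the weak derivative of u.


LHS = (-12 + π^2)/π^3, RHS = (-12 + π^2)/π^3. Yes, v = u' weakly.

u(x) = -x**3 - x**2 + 2*x + 2, classical derivative u'(x) = -3*x**2 - 2*x + 2.
φ(x) = sin(πx), so φ'(x) = π*cos(π*x).
Note φ(0) = φ(1) = 0, so the boundary term u·φ vanishes.
LHS = ∫_0^1 u(x) φ'(x) dx = ∫_0^1 (-π*x^3*cos(π*x) - π*x^2*cos(π*x) + 2*π*x*cos(π*x) + 2*π*cos(π*x)) dx. Term by term:
  ∫_0^1 2*π*cos(π*x) dx = 0;  ∫_0^1 -π*x^2*cos(π*x) dx = 2/π;  ∫_0^1 -π*x^3*cos(π*x) dx = -12/π^3 + 3/π;
  ∫_0^1 2*π*x*cos(π*x) dx = -4/π.
Sum: 0 + 2/π + -12/π^3 + 3/π − 4/π = (-12 + π^2)/π^3.
So LHS = (-12 + π^2)/π^3.
∫_0^1 v(x) φ(x) dx = ∫_0^1 (-3*x^2*sin(π*x) - 2*x*sin(π*x) + 2*sin(π*x)) dx. Term by term:
  ∫_0^1 2*sin(π*x) dx = 4/π;  ∫_0^1 -3*x^2*sin(π*x) dx = -3/π + 12/π^3;  ∫_0^1 -2*x*sin(π*x) dx = -2/π.
Sum: 4/π + -3/π + 12/π^3 − 2/π = (12 - π^2)/π^3.
So RHS = -∫_0^1 v(x) φ(x) dx = (-12 + π^2)/π^3.
LHS = RHS, so the identity holds for this test φ.
Moreover u is smooth here and v(x) = u'(x) = -3*x**2 - 2*x + 2 pointwise, so the identity holds for every test function. Hence v is the weak derivative of u.


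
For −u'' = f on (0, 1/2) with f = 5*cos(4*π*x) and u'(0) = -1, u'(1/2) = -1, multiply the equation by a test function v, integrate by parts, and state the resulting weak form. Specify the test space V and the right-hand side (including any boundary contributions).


V = H^1(0, 1/2) (v unrestricted at boundary; u is determined up to an additive constant); weak form: ∫_0^1/2 u'v' dx = ∫_0^1/2 (5*cos(4*π*x)) v dx − v(1/2) + v(0) for all v ∈ V.

Multiply both sides by a test function v and integrate from 0 to 1/2:
  ∫_0^1/2 −u''(x) v(x) dx = ∫_0^1/2 f(x) v(x) dx.
Integrate the LHS by parts once:
  ∫_0^1/2 −u'' v dx = −[u'(x) v(x)]_0^1/2 + ∫_0^1/2 u'(x) v'(x) dx.
Thus ∫_0^1/2 u'(x) v'(x) dx = ∫_0^1/2 f(x) v(x) dx + [u'(x) v(x)]_0^1/2.
Choose V so that boundary terms are either known or forced to vanish.
u has inhomogeneous Neumann u'(0) = -1, u'(1/2) = -1. [u' v]_0^1/2 = (-1)·v(1/2) − (-1)·v(0) = − v(1/2) + v(0). Take V = H^1(0, 1/2); boundary term becomes part of RHS.
Weak formulation: find u (satisfying any essential BC) such that ∫_0^1/2 u'(x) v'(x) dx = ∫_0^1/2 f v dx − v(1/2) + v(0) for all v ∈ V (Neumann data are natural BCs: they enter the RHS as boundary terms).
Substituting f(x) = 5*cos(4*π*x), the right-hand side is ∫_0^1/2 (5*cos(4*π*x)) v dx − v(1/2) + v(0).
Compatibility check (pure Neumann): taking v ≡ 1 ∈ V gives 0 = ∫_0^1/2 f dx + (-1) − (-1), i.e. ∫_0^1/2 f dx must equal u'(0) − u'(1/2) = 0. Indeed ∫_0^1/2 (5*cos(4*π*x)) dx = 0, so the data are compatible. The solution is then unique only up to an additive constant (fix it e.g. by requiring ∫_0^1/2 u dx = 0).


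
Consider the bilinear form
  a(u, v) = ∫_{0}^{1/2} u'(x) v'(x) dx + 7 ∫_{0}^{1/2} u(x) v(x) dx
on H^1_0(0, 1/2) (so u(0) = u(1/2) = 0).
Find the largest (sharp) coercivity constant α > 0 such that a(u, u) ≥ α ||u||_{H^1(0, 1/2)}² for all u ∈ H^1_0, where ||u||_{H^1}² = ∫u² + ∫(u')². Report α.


α = 1

Coercivity of a(·,·) on H^1_0(0, 1/2) means a(u, u) ≥ α ||u||_{H^1}² for every u ∈ H^1_0.
The interval has length L = 1/2, and Poincaré/coercivity depend only on L. Here a(u, u) = ∫(u')² + (7)·∫u².
Here c = 7 ≥ 1, so a(u,u) = ∫(u')² + c∫u² ≥ ∫(u')² + ∫u² = ||u||_{H^1}², i.e. α = 1 works. No larger α is possible: a(u,u) ≥ α||u||_{H^1}² means (1−α)∫(u')² ≥ (α−c)∫u², and for the modes u_n = sin(nπ(x−x₀)/L) (x₀ the left endpoint) one has ∫u_n²/∫(u_n')² = (L/(nπ))² → 0, so a(u_n,u_n)/||u_n||_{H^1}² → 1. Hence the optimal constant is α = 1.
Therefore α = 1.


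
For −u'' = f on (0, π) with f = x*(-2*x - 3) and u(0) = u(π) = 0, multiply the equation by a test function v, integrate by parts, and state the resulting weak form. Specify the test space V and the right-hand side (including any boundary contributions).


V = H^1_0(0, π) (so v(0) = v(π) = 0); weak form: ∫_0^π u'v' dx = ∫_0^π (x*(-2*x - 3)) v dx for all v ∈ V.

Multiply both sides by a test function v and integrate from 0 to π:
  ∫_0^π −u''(x) v(x) dx = ∫_0^π f(x) v(x) dx.
Integrate the LHS by parts once:
  ∫_0^π −u'' v dx = −[u'(x) v(x)]_0^π + ∫_0^π u'(x) v'(x) dx.
Thus ∫_0^π u'(x) v'(x) dx = ∫_0^π f(x) v(x) dx + [u'(x) v(x)]_0^π.
Choose V so that boundary terms are either known or forced to vanish.
u is Dirichlet: u(0) = u(π) = 0. Let V = H^1_0(0, π); then v(0) = v(π) = 0, and [u' v]_0^π = 0.
Weak formulation: find u (satisfying any essential BC) such that ∫_0^π u'(x) v'(x) dx = ∫_0^π f v dx for all v ∈ V.
Substituting f(x) = x*(-2*x - 3), the right-hand side is ∫_0^π (x*(-2*x - 3)) v dx.


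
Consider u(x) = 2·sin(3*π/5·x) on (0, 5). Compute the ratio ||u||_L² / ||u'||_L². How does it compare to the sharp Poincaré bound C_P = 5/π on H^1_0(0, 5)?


||u||_L² / ||u'||_L² = 5/(3*π) < C_P = 5/π.

u(x) = 2·sin(3*π/5·x), so u'(x) = 6*π*cos(3*π*x/5)/5.
Writing u(x) = A·sin(kπx/L) with A = 2 and k = 3, use ∫_0^L sin²(kπx/L) dx = L/2 and ∫_0^L cos²(kπx/L) dx = L/2.
u² = 4·sin²(3*π/5·x) and (u')² = 36*π^2/25·cos²(3*π/5·x), and each of sin², cos² integrates to L/2 = 5/2 over (0, 5).
∫_0^5 u² dx = 10, so ||u||_L² = sqrt(10).
∫_0^5 (u')² dx = 18*π^2/5, so ||u'||_L² = 3*sqrt(10)*π/5.
Ratio ||u||_L² / ||u'||_L² = 5/(3*π).
Sharp Poincaré constant on H^1_0(0, 5) is C_P = L/π = 5/π, achieved by sin(π/5·x).
This is the k = 3 harmonic; the ratio L/(kπ) is strictly less than C_P = L/π, consistent with the sharp inequality ||u||_L² ≤ C_P ||u'||_L².


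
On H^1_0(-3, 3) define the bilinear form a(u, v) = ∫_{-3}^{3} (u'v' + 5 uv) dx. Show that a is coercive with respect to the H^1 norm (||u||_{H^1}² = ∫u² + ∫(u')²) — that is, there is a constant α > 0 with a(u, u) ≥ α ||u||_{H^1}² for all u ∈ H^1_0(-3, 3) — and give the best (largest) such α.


α = 1

Coercivity of a(·,·) on H^1_0(-3, 3) means a(u, u) ≥ α ||u||_{H^1}² for every u ∈ H^1_0.
The interval has length L = 6, and Poincaré/coercivity depend only on L. Here a(u, u) = ∫(u')² + (5)·∫u².
Here c = 5 ≥ 1, so a(u,u) = ∫(u')² + c∫u² ≥ ∫(u')² + ∫u² = ||u||_{H^1}², i.e. α = 1 works. No larger α is possible: a(u,u) ≥ α||u||_{H^1}² means (1−α)∫(u')² ≥ (α−c)∫u², and for the modes u_n = sin(nπ(x−x₀)/L) (x₀ the left endpoint) one has ∫u_n²/∫(u_n')² = (L/(nπ))² → 0, so a(u_n,u_n)/||u_n||_{H^1}² → 1. Hence the optimal constant is α = 1.
Therefore α = 1.


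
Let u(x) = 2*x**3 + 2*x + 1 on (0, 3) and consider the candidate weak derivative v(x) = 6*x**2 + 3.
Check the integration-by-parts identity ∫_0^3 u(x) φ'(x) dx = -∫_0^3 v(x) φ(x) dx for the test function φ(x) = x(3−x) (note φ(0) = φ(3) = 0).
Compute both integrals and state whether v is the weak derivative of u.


LHS = -819/10, RHS = -432/5. No, v is not the weak derivative of u.

u(x) = 2*x**3 + 2*x + 1, classical derivative u'(x) = 6*x**2 + 2.
φ(x) = x(3−x), so φ'(x) = 3 - 2*x.
Note φ(0) = φ(3) = 0, so the boundary term u·φ vanishes.
LHS = ∫_0^3 u(x) φ'(x) dx = ∫_0^3 (-4*x^4 + 6*x^3 - 4*x^2 + 4*x + 3) dx. Term by term:
  ∫_0^3 -4*x^4 dx = -972/5;  ∫_0^3 6*x^3 dx = 243/2;  ∫_0^3 -4*x^2 dx = -36;
  ∫_0^3 4*x dx = 18;  ∫_0^3 3 dx = 9.
Sum: -972/5 + 243/2 − 36 + 18 + 9 = -819/10.
So LHS = -819/10.
∫_0^3 v(x) φ(x) dx = ∫_0^3 (-6*x^4 + 18*x^3 - 3*x^2 + 9*x) dx. Term by term:
  ∫_0^3 -6*x^4 dx = -1458/5;  ∫_0^3 18*x^3 dx = 729/2;  ∫_0^3 -3*x^2 dx = -27;
  ∫_0^3 9*x dx = 81/2.
Sum: -1458/5 + 729/2 − 27 + 81/2 = 432/5.
So RHS = -∫_0^3 v(x) φ(x) dx = -432/5.
LHS − RHS = 9/2 ≠ 0, so the identity fails.
(For a valid weak derivative the identity must hold for EVERY test function, in particular this one. The failure shows v is NOT the weak derivative of u.)
Correct weak derivative would be u'(x) = 6*x**2 + 2.


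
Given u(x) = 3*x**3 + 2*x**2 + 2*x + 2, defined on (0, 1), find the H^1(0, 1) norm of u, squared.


||u||_{H^1}^2 = 9137/105

The H^1 norm (squared) on an interval (0, L) is
  ||u||_{H^1}^2 = ∫_0^L u(x)^2 dx + ∫_0^L u'(x)^2 dx.
Compute u'(x) = 9*x**2 + 4*x + 2.
Then u(x)^2 = 9*x**6 + 12*x**5 + 16*x**4 + 20*x**3 + 12*x**2 + 8*x + 4 and u'(x)^2 = 81*x**4 + 72*x**3 + 52*x**2 + 16*x + 4.
Integrate each monomial from 0 to 1 using ∫_0^1 c·x^n dx = c·1^(n+1)/(n+1):
  ∫_0^1 u(x)^2 dx = ∫_0^1 (9*x^6 + 12*x^5 + 16*x^4 + 20*x^3 + 12*x^2 + 8*x + 4) dx. Term by term:
    ∫_0^1 9*x^6 dx = 9/7;  ∫_0^1 12*x^5 dx = 2;  ∫_0^1 16*x^4 dx = 16/5;
    ∫_0^1 20*x^3 dx = 5;  ∫_0^1 12*x^2 dx = 4;  ∫_0^1 8*x dx = 4;
    ∫_0^1 4 dx = 4.
  Sum: 9/7 + 2 + 16/5 + 5 + 4 + 4 + 4 = 822/35.
  ∫_0^1 u'(x)^2 dx = ∫_0^1 (81*x^4 + 72*x^3 + 52*x^2 + 16*x + 4) dx. Term by term:
    ∫_0^1 81*x^4 dx = 81/5;  ∫_0^1 72*x^3 dx = 18;  ∫_0^1 52*x^2 dx = 52/3;
    ∫_0^1 16*x dx = 8;  ∫_0^1 4 dx = 4.
  Sum: 81/5 + 18 + 52/3 + 8 + 4 = 953/15.
Adding: ||u||_{H^1}^2 = 822/35 + 953/15 = 9137/105.


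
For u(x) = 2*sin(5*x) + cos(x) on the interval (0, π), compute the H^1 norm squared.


||u||_{H^1(0,π)}^2 = 53*π

u'(x) = -sin(x) + 10*cos(5*x).
Expand u² and (u')² and integrate term by term on (0, π), using: for integers n ≥ 1, ∫_0^π sin²(nx) dx = ∫_0^π cos²(nx) dx = π/2; for n ≠ n', ∫_0^π sin(nx)sin(n'x) dx = ∫_0^π cos(nx)cos(n'x) dx = 0; and by product-to-sum, ∫_0^π sin(nx)cos(n'x) dx = ½∫_0^π [sin((n+n')x) + sin((n−n')x)] dx, which is 0 when n+n' is even and 2n/(n²−n'²) when n+n' is odd (it need not vanish on (0, π)).
  u² squared terms: (2)²·∫sin(5x)² dx = 4·π/2 = 2*π;  (1)²·∫cos(x)² dx = 1·π/2 = π/2.
  u² cross terms: 2·(2)·(1)·∫sin(5x)·cos(x) dx = 4·(0) = 0.
  So ∫_0^π u² dx = 2*π + π/2 + 0 = 5*π/2.
  (u')² squared terms: (-1)²·∫sin(x)² dx = 1·π/2 = π/2;  (10)²·∫cos(5x)² dx = 100·π/2 = 50*π.
  (u')² cross terms: 2·(-1)·(10)·∫sin(x)·cos(5x) dx = -20·(0) = 0.
  So ∫_0^π (u')² dx = π/2 + 50*π + 0 = 101*π/2.
||u||_{H^1}^2 = (5*π/2) + (101*π/2) = 53*π.


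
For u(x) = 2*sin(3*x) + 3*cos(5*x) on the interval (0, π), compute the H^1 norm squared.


||u||_{H^1(0,π)}^2 = 137*π

u'(x) = -15*sin(5*x) + 6*cos(3*x).
Expand u² and (u')² and integrate term by term on (0, π), using: for integers n ≥ 1, ∫_0^π sin²(nx) dx = ∫_0^π cos²(nx) dx = π/2; for n ≠ n', ∫_0^π sin(nx)sin(n'x) dx = ∫_0^π cos(nx)cos(n'x) dx = 0; and by product-to-sum, ∫_0^π sin(nx)cos(n'x) dx = ½∫_0^π [sin((n+n')x) + sin((n−n')x)] dx, which is 0 when n+n' is even and 2n/(n²−n'²) when n+n' is odd (it need not vanish on (0, π)).
  u² squared terms: (2)²·∫sin(3x)² dx = 4·π/2 = 2*π;  (3)²·∫cos(5x)² dx = 9·π/2 = 9*π/2.
  u² cross terms: 2·(2)·(3)·∫sin(3x)·cos(5x) dx = 12·(0) = 0.
  So ∫_0^π u² dx = 2*π + 9*π/2 + 0 = 13*π/2.
  (u')² squared terms: (-15)²·∫sin(5x)² dx = 225·π/2 = 225*π/2;  (6)²·∫cos(3x)² dx = 36·π/2 = 18*π.
  (u')² cross terms: 2·(-15)·(6)·∫sin(5x)·cos(3x) dx = -180·(0) = 0.
  So ∫_0^π (u')² dx = 225*π/2 + 18*π + 0 = 261*π/2.
||u||_{H^1}^2 = (13*π/2) + (261*π/2) = 137*π.


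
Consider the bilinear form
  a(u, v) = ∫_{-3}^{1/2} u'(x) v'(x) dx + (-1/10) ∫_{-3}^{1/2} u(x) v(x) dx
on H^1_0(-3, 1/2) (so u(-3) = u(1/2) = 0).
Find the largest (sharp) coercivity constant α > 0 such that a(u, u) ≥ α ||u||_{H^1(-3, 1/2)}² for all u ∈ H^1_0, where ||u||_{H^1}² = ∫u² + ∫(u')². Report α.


α = (-49 + 40*π^2)/(10*(4*π^2 + 49))

Coercivity of a(·,·) on H^1_0(-3, 1/2) means a(u, u) ≥ α ||u||_{H^1}² for every u ∈ H^1_0.
The interval has length L = 7/2, and Poincaré/coercivity depend only on L. Here a(u, u) = ∫(u')² + (-1/10)·∫u².
Here c = -1/10 < 0 with |c| < (π/L)² = 4*π^2/49, so coercivity still holds. The condition a(u,u) ≥ α||u||_{H^1}² reads (1−α)∫(u')² ≥ (α−c)∫u². Any admissible α is ≤ 1 (rapidly oscillating u have ∫u²/∫(u')² → 0), and α = 1 would force 0 ≥ (1−c)∫u², impossible since c < 1; so 1−α > 0. By the sharp Poincaré inequality on H^1_0 of an interval of length L, ∫(u')² ≥ (π/L)²∫u² with equality for the first sine mode sin(π(x−x₀)/L) (x₀ the left endpoint), so the inequality holds for all u iff (1−α)(π/L)² ≥ α − c, i.e. α ≤ ((π/L)² + c)/((π/L)² + 1) = (1 + c(L/π)²)/(1 + (L/π)²). (Direct route, valid since c ≤ 0: Poincaré gives c∫u² ≥ c(L/π)²∫(u')², so a(u,u) ≥ (1 + c(L/π)²)∫(u')², while ||u||_{H^1}² ≤ (1 + (L/π)²)∫(u')²; dividing yields the same α.) With (π/L)² = 4*π^2/49 and c = -1/10, the largest admissible constant is α = ((π/L)² + c)/((π/L)² + 1).
Simplifying, α = (-49 + 40*π^2)/(10*(4*π^2 + 49)).


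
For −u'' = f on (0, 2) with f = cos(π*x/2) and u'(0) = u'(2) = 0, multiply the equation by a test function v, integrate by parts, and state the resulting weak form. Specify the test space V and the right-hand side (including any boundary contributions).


V = H^1(0, 2) (no boundary constraint on v; u is determined up to an additive constant); weak form: ∫_0^2 u'v' dx = ∫_0^2 (cos(π*x/2)) v dx for all v ∈ V.

Multiply both sides by a test function v and integrate from 0 to 2:
  ∫_0^2 −u''(x) v(x) dx = ∫_0^2 f(x) v(x) dx.
Integrate the LHS by parts once:
  ∫_0^2 −u'' v dx = −[u'(x) v(x)]_0^2 + ∫_0^2 u'(x) v'(x) dx.
Thus ∫_0^2 u'(x) v'(x) dx = ∫_0^2 f(x) v(x) dx + [u'(x) v(x)]_0^2.
Choose V so that boundary terms are either known or forced to vanish.
u has homogeneous Neumann: u'(0) = u'(2) = 0. So [u' v]_0^2 = 0·v(2) − 0·v(0) = 0 for any v; take V = H^1(0, 2).
Weak formulation: find u (satisfying any essential BC) such that ∫_0^2 u'(x) v'(x) dx = ∫_0^2 f v dx for all v ∈ V (homogeneous Neumann, so boundary terms vanish).
Substituting f(x) = cos(π*x/2), the right-hand side is ∫_0^2 (cos(π*x/2)) v dx.
Compatibility check (pure Neumann): taking v ≡ 1 ∈ V gives 0 = ∫_0^2 f dx + (0) − (0), i.e. ∫_0^2 f dx must equal u'(0) − u'(2) = 0. Indeed ∫_0^2 (cos(π*x/2)) dx = 0, so the data are compatible. The solution is then unique only up to an additive constant (fix it e.g. by requiring ∫_0^2 u dx = 0).


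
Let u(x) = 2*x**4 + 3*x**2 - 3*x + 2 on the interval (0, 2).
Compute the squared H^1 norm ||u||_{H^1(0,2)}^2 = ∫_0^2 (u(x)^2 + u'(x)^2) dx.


||u||_{H^1}^2 = 639598/315

The H^1 norm (squared) on an interval (0, L) is
  ||u||_{H^1}^2 = ∫_0^L u(x)^2 dx + ∫_0^L u'(x)^2 dx.
Compute u'(x) = 8*x**3 + 6*x - 3.
Then u(x)^2 = 4*x**8 + 12*x**6 - 12*x**5 + 17*x**4 - 18*x**3 + 21*x**2 - 12*x + 4 and u'(x)^2 = 64*x**6 + 96*x**4 - 48*x**3 + 36*x**2 - 36*x + 9.
Integrate each monomial from 0 to 2 using ∫_0^2 c·x^n dx = c·2^(n+1)/(n+1):
  ∫_0^2 u(x)^2 dx = ∫_0^2 (4*x^8 + 12*x^6 - 12*x^5 + 17*x^4 - 18*x^3 + 21*x^2 - 12*x + 4) dx. Term by term:
    ∫_0^2 4*x^8 dx = 2048/9;  ∫_0^2 12*x^6 dx = 1536/7;  ∫_0^2 -12*x^5 dx = -128;
    ∫_0^2 17*x^4 dx = 544/5;  ∫_0^2 -18*x^3 dx = -72;  ∫_0^2 21*x^2 dx = 56;
    ∫_0^2 -12*x dx = -24;  ∫_0^2 4 dx = 8.
  Sum: 2048/9 + 1536/7 − 128 + 544/5 − 72 + 56 − 24 + 8 = 124672/315.
  ∫_0^2 u'(x)^2 dx = ∫_0^2 (64*x^6 + 96*x^4 - 48*x^3 + 36*x^2 - 36*x + 9) dx. Term by term:
    ∫_0^2 64*x^6 dx = 8192/7;  ∫_0^2 96*x^4 dx = 3072/5;  ∫_0^2 -48*x^3 dx = -192;
    ∫_0^2 36*x^2 dx = 96;  ∫_0^2 -36*x dx = -72;  ∫_0^2 9 dx = 18.
  Sum: 8192/7 + 3072/5 − 192 + 96 − 72 + 18 = 57214/35.
Adding: ||u||_{H^1}^2 = 124672/315 + 57214/35 = 639598/315.


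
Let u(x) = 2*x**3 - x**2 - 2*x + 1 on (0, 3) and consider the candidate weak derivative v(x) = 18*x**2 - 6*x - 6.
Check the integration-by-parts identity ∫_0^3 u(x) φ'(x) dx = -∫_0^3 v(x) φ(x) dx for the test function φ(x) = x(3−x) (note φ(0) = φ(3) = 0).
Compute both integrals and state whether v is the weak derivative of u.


LHS = -252/5, RHS = -756/5. No, v is not the weak derivative of u.

u(x) = 2*x**3 - x**2 - 2*x + 1, classical derivative u'(x) = 6*x**2 - 2*x - 2.
φ(x) = x(3−x), so φ'(x) = 3 - 2*x.
Note φ(0) = φ(3) = 0, so the boundary term u·φ vanishes.
LHS = ∫_0^3 u(x) φ'(x) dx = ∫_0^3 (-4*x^4 + 8*x^3 + x^2 - 8*x + 3) dx. Term by term:
  ∫_0^3 -4*x^4 dx = -972/5;  ∫_0^3 8*x^3 dx = 162;  ∫_0^3 x^2 dx = 9;
  ∫_0^3 -8*x dx = -36;  ∫_0^3 3 dx = 9.
Sum: -972/5 + 162 + 9 − 36 + 9 = -252/5.
So LHS = -252/5.
∫_0^3 v(x) φ(x) dx = ∫_0^3 (-18*x^4 + 60*x^3 - 12*x^2 - 18*x) dx. Term by term:
  ∫_0^3 -18*x^4 dx = -4374/5;  ∫_0^3 60*x^3 dx = 1215;  ∫_0^3 -12*x^2 dx = -108;
  ∫_0^3 -18*x dx = -81.
Sum: -4374/5 + 1215 − 108 − 81 = 756/5.
So RHS = -∫_0^3 v(x) φ(x) dx = -756/5.
LHS − RHS = 504/5 ≠ 0, so the identity fails.
(For a valid weak derivative the identity must hold for EVERY test function, in particular this one. The failure shows v is NOT the weak derivative of u.)
Correct weak derivative would be u'(x) = 6*x**2 - 2*x - 2.


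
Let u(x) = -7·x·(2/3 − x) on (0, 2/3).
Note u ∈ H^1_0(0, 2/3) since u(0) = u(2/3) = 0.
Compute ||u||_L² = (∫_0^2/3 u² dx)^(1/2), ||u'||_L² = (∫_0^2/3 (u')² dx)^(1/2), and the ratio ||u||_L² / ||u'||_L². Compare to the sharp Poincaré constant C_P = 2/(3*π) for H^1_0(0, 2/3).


||u||_L² / ||u'||_L² = sqrt(10)/15 < C_P = 2/(3*π).

u(x) = -7·x·(2/3 − x), so u'(x) = 14*x - 14/3.
u(x) = -7·x·(2/3 − x) vanishes at x = 0 and x = 2/3, so u ∈ H^1_0(0, 2/3). Differentiate via the product rule and integrate the resulting polynomials term by term.
  ∫_0^2/3 u² dx = ∫_0^2/3 (49*x^4 - 196*x^3/3 + 196*x^2/9) dx. Term by term:
    ∫_0^2/3 49*x^4 dx = 1568/1215;  ∫_0^2/3 -196*x^3/3 dx = -784/243;  ∫_0^2/3 196*x^2/9 dx = 1568/729.
  Sum: 1568/1215 − 784/243 + 1568/729 = 784/3645.
  ∫_0^2/3 (u')² dx = ∫_0^2/3 (196*x^2 - 392*x/3 + 196/9) dx. Term by term:
    ∫_0^2/3 196*x^2 dx = 1568/81;  ∫_0^2/3 -392*x/3 dx = -784/27;  ∫_0^2/3 196/9 dx = 392/27.
  Sum: 1568/81 − 784/27 + 392/27 = 392/81.
∫_0^2/3 u² dx = 784/3645, so ||u||_L² = 28*sqrt(5)/135.
∫_0^2/3 (u')² dx = 392/81, so ||u'||_L² = 14*sqrt(2)/9.
Ratio ||u||_L² / ||u'||_L² = sqrt(10)/15.
Sharp Poincaré constant on H^1_0(0, 2/3) is C_P = L/π = 2/(3*π), achieved by sin(3*π/2·x).
A polynomial bump cannot attain the sharp Poincaré constant (only the first sine eigenfunction does), so the ratio is strictly less than C_P, consistent with ||u||_L² ≤ C_P ||u'||_L².


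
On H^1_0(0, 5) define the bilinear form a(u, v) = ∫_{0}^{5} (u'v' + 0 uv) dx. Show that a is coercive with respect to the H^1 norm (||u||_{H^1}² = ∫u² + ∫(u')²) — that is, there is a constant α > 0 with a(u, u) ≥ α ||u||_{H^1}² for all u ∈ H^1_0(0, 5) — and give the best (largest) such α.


α = π^2/(π^2 + 25)

Coercivity of a(·,·) on H^1_0(0, 5) means a(u, u) ≥ α ||u||_{H^1}² for every u ∈ H^1_0.
The interval has length L = 5, and Poincaré/coercivity depend only on L. Here a(u, u) = ∫(u')² + (0)·∫u².
Here c = 0, so a(u,u) = ∫(u')² alone. The condition a(u,u) ≥ α||u||_{H^1}² reads (1−α)∫(u')² ≥ (α−c)∫u². Any admissible α is ≤ 1 (rapidly oscillating u have ∫u²/∫(u')² → 0), and α = 1 would force 0 ≥ (1−c)∫u², impossible since c < 1; so 1−α > 0. By the sharp Poincaré inequality on H^1_0 of an interval of length L, ∫(u')² ≥ (π/L)²∫u² with equality for the first sine mode sin(π(x−x₀)/L) (x₀ the left endpoint), so the inequality holds for all u iff (1−α)(π/L)² ≥ α − c, i.e. α ≤ ((π/L)² + c)/((π/L)² + 1) = (1 + c(L/π)²)/(1 + (L/π)²). (Direct route, valid since c ≤ 0: Poincaré gives c∫u² ≥ c(L/π)²∫(u')², so a(u,u) ≥ (1 + c(L/π)²)∫(u')², while ||u||_{H^1}² ≤ (1 + (L/π)²)∫(u')²; dividing yields the same α.) With (π/L)² = π^2/25 and c = 0, the largest admissible constant is α = ((π/L)² + c)/((π/L)² + 1).
Simplifying, α = π^2/(π^2 + 25).


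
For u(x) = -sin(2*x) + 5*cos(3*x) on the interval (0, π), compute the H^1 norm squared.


||u||_{H^1(0,π)}^2 = 80 + 255*π/2

u'(x) = -15*sin(3*x) - 2*cos(2*x).
Expand u² and (u')² and integrate term by term on (0, π), using: for integers n ≥ 1, ∫_0^π sin²(nx) dx = ∫_0^π cos²(nx) dx = π/2; for n ≠ n', ∫_0^π sin(nx)sin(n'x) dx = ∫_0^π cos(nx)cos(n'x) dx = 0; and by product-to-sum, ∫_0^π sin(nx)cos(n'x) dx = ½∫_0^π [sin((n+n')x) + sin((n−n')x)] dx, which is 0 when n+n' is even and 2n/(n²−n'²) when n+n' is odd (it need not vanish on (0, π)).
  u² squared terms: (-1)²·∫sin(2x)² dx = 1·π/2 = π/2;  (5)²·∫cos(3x)² dx = 25·π/2 = 25*π/2.
  u² cross terms: 2·(-1)·(5)·∫sin(2x)·cos(3x) dx = -10·(-4/5) = 8.
  So ∫_0^π u² dx = π/2 + 25*π/2 + 8 = 8 + 13*π.
  (u')² squared terms: (-15)²·∫sin(3x)² dx = 225·π/2 = 225*π/2;  (-2)²·∫cos(2x)² dx = 4·π/2 = 2*π.
  (u')² cross terms: 2·(-15)·(-2)·∫sin(3x)·cos(2x) dx = 60·(6/5) = 72.
  So ∫_0^π (u')² dx = 225*π/2 + 2*π + 72 = 72 + 229*π/2.
||u||_{H^1}^2 = (8 + 13*π) + (72 + 229*π/2) = 80 + 255*π/2.


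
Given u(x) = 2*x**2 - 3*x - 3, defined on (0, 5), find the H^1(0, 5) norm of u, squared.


||u||_{H^1}^2 = 3545/3

The H^1 norm (squared) on an interval (0, L) is
  ||u||_{H^1}^2 = ∫_0^L u(x)^2 dx + ∫_0^L u'(x)^2 dx.
Compute u'(x) = 4*x - 3.
Then u(x)^2 = 4*x**4 - 12*x**3 - 3*x**2 + 18*x + 9 and u'(x)^2 = 16*x**2 - 24*x + 9.
Integrate each monomial from 0 to 5 using ∫_0^5 c·x^n dx = c·5^(n+1)/(n+1):
  ∫_0^5 u(x)^2 dx = ∫_0^5 (4*x^4 - 12*x^3 - 3*x^2 + 18*x + 9) dx. Term by term:
    ∫_0^5 4*x^4 dx = 2500;  ∫_0^5 -12*x^3 dx = -1875;  ∫_0^5 -3*x^2 dx = -125;
    ∫_0^5 18*x dx = 225;  ∫_0^5 9 dx = 45.
  Sum: 2500 − 1875 − 125 + 225 + 45 = 770.
  ∫_0^5 u'(x)^2 dx = ∫_0^5 (16*x^2 - 24*x + 9) dx. Term by term:
    ∫_0^5 16*x^2 dx = 2000/3;  ∫_0^5 -24*x dx = -300;  ∫_0^5 9 dx = 45.
  Sum: 2000/3 − 300 + 45 = 1235/3.
Adding: ||u||_{H^1}^2 = 770 + 1235/3 = 3545/3.


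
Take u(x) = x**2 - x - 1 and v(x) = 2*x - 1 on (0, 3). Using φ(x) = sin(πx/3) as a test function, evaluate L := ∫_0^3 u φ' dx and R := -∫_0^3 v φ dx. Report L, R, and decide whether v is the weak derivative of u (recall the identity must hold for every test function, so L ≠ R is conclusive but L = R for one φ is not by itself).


LHS = -12/π, RHS = -12/π. Yes, v = u' weakly.

u(x) = x**2 - x - 1, classical derivative u'(x) = 2*x - 1.
φ(x) = sin(πx/3), so φ'(x) = π*cos(π*x/3)/3.
Note φ(0) = φ(3) = 0, so the boundary term u·φ vanishes.
LHS = ∫_0^3 u(x) φ'(x) dx = ∫_0^3 (π*x^2*cos(π*x/3)/3 - π*x*cos(π*x/3)/3 - π*cos(π*x/3)/3) dx. Term by term:
  ∫_0^3 -π*cos(π*x/3)/3 dx = 0;  ∫_0^3 -π*x*cos(π*x/3)/3 dx = 6/π;  ∫_0^3 π*x^2*cos(π*x/3)/3 dx = -18/π.
Sum: 0 + 6/π − 18/π = -12/π.
So LHS = -12/π.
∫_0^3 v(x) φ(x) dx = ∫_0^3 (2*x*sin(π*x/3) - sin(π*x/3)) dx. Term by term:
  ∫_0^3 -sin(π*x/3) dx = -6/π;  ∫_0^3 2*x*sin(π*x/3) dx = 18/π.
Sum: -6/π + 18/π = 12/π.
So RHS = -∫_0^3 v(x) φ(x) dx = -12/π.
LHS = RHS, so the identity holds for this test φ.
Moreover u is smooth here and v(x) = u'(x) = 2*x - 1 pointwise, so the identity holds for every test function. Hence v is the weak derivative of u.


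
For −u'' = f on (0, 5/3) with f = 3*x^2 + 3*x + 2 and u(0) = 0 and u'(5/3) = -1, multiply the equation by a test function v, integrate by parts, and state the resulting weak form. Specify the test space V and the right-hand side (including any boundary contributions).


V = {v ∈ H^1(0, 5/3) : v(0) = 0} (test functions vanish at x = 0 where u is specified); weak form: ∫_0^5/3 u'v' dx = ∫_0^5/3 (3*x^2 + 3*x + 2) v dx − v(5/3) for all v ∈ V.

Multiply both sides by a test function v and integrate from 0 to 5/3:
  ∫_0^5/3 −u''(x) v(x) dx = ∫_0^5/3 f(x) v(x) dx.
Integrate the LHS by parts once:
  ∫_0^5/3 −u'' v dx = −[u'(x) v(x)]_0^5/3 + ∫_0^5/3 u'(x) v'(x) dx.
Thus ∫_0^5/3 u'(x) v'(x) dx = ∫_0^5/3 f(x) v(x) dx + [u'(x) v(x)]_0^5/3.
Choose V so that boundary terms are either known or forced to vanish.
Mixed BC: u(0) = 0 (Dirichlet) and u'(5/3) = -1 (Neumann). Define V = {v ∈ H^1(0, 5/3) : v(0) = 0}. Then [u' v]_0^5/3 = u'(5/3)·v(5/3) − u'(0)·0 = − v(5/3).
Weak formulation: find u (satisfying any essential BC) such that ∫_0^5/3 u'(x) v'(x) dx = ∫_0^5/3 f v dx − v(5/3) for all v ∈ V (Dirichlet at 0 absorbed into V; Neumann datum at x = 5/3 contributes the boundary term).
Substituting f(x) = 3*x^2 + 3*x + 2, the right-hand side is ∫_0^5/3 (3*x^2 + 3*x + 2) v dx − v(5/3).


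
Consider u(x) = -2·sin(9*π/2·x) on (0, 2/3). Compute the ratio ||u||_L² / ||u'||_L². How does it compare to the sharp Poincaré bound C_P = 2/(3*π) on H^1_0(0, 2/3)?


||u||_L² / ||u'||_L² = 2/(9*π) < C_P = 2/(3*π).

u(x) = -2·sin(9*π/2·x), so u'(x) = -9*π*cos(9*π*x/2).
Writing u(x) = A·sin(kπx/L) with A = -2 and k = 3, use ∫_0^L sin²(kπx/L) dx = L/2 and ∫_0^L cos²(kπx/L) dx = L/2.
u² = 4·sin²(9*π/2·x) and (u')² = 81*π^2·cos²(9*π/2·x), and each of sin², cos² integrates to L/2 = 1/3 over (0, 2/3).
∫_0^2/3 u² dx = 4/3, so ||u||_L² = 2*sqrt(3)/3.
∫_0^2/3 (u')² dx = 27*π^2, so ||u'||_L² = 3*sqrt(3)*π.
Ratio ||u||_L² / ||u'||_L² = 2/(9*π).
Sharp Poincaré constant on H^1_0(0, 2/3) is C_P = L/π = 2/(3*π), achieved by sin(3*π/2·x).
This is the k = 3 harmonic; the ratio L/(kπ) is strictly less than C_P = L/π, consistent with the sharp inequality ||u||_L² ≤ C_P ||u'||_L².


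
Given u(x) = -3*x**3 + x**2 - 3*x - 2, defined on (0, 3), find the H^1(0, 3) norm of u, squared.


||u||_{H^1}^2 = 97179/14

The H^1 norm (squared) on an interval (0, L) is
  ||u||_{H^1}^2 = ∫_0^L u(x)^2 dx + ∫_0^L u'(x)^2 dx.
Compute u'(x) = -9*x**2 + 2*x - 3.
Then u(x)^2 = 9*x**6 - 6*x**5 + 19*x**4 + 6*x**3 + 5*x**2 + 12*x + 4 and u'(x)^2 = 81*x**4 - 36*x**3 + 58*x**2 - 12*x + 9.
Integrate each monomial from 0 to 3 using ∫_0^3 c·x^n dx = c·3^(n+1)/(n+1):
  ∫_0^3 u(x)^2 dx = ∫_0^3 (9*x^6 - 6*x^5 + 19*x^4 + 6*x^3 + 5*x^2 + 12*x + 4) dx. Term by term:
    ∫_0^3 9*x^6 dx = 19683/7;  ∫_0^3 -6*x^5 dx = -729;  ∫_0^3 19*x^4 dx = 4617/5;
    ∫_0^3 6*x^3 dx = 243/2;  ∫_0^3 5*x^2 dx = 45;  ∫_0^3 12*x dx = 54;
    ∫_0^3 4 dx = 12.
  Sum: 19683/7 − 729 + 4617/5 + 243/2 + 45 + 54 + 12 = 226713/70.
  ∫_0^3 u'(x)^2 dx = ∫_0^3 (81*x^4 - 36*x^3 + 58*x^2 - 12*x + 9) dx. Term by term:
    ∫_0^3 81*x^4 dx = 19683/5;  ∫_0^3 -36*x^3 dx = -729;  ∫_0^3 58*x^2 dx = 522;
    ∫_0^3 -12*x dx = -54;  ∫_0^3 9 dx = 27.
  Sum: 19683/5 − 729 + 522 − 54 + 27 = 18513/5.
Adding: ||u||_{H^1}^2 = 226713/70 + 18513/5 = 97179/14.


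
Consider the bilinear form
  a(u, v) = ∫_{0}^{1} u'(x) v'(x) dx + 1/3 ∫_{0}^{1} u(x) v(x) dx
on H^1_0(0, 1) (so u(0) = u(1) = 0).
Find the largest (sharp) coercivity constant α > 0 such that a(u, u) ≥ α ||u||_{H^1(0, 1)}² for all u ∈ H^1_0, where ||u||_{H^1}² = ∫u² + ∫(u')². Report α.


α = (1/3 + π^2)/(1 + π^2)

Coercivity of a(·,·) on H^1_0(0, 1) means a(u, u) ≥ α ||u||_{H^1}² for every u ∈ H^1_0.
The interval has length L = 1, and Poincaré/coercivity depend only on L. Here a(u, u) = ∫(u')² + (1/3)·∫u².
Here 0 < c = 1/3 < 1. The condition a(u,u) ≥ α||u||_{H^1}² reads (1−α)∫(u')² ≥ (α−c)∫u². Any admissible α is ≤ 1 (rapidly oscillating u have ∫u²/∫(u')² → 0), and α = 1 would force 0 ≥ (1−c)∫u², impossible since c < 1; so 1−α > 0. By the sharp Poincaré inequality on H^1_0 of an interval of length L, ∫(u')² ≥ (π/L)²∫u² with equality for the first sine mode sin(π(x−x₀)/L) (x₀ the left endpoint), so the inequality holds for all u iff (1−α)(π/L)² ≥ α − c, i.e. α ≤ ((π/L)² + c)/((π/L)² + 1) = (1 + c(L/π)²)/(1 + (L/π)²). With (π/L)² = π^2 and c = 1/3, the largest admissible constant is α = ((π/L)² + c)/((π/L)² + 1).
Simplifying, α = (1/3 + π^2)/(1 + π^2).


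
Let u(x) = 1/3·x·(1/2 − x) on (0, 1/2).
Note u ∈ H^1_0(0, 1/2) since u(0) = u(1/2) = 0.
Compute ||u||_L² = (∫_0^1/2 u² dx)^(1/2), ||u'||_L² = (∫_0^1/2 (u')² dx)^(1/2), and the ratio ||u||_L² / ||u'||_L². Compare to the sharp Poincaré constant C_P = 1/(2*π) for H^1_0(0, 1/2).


||u||_L² / ||u'||_L² = sqrt(10)/20 < C_P = 1/(2*π).

u(x) = 1/3·x·(1/2 − x), so u'(x) = 1/6 - 2*x/3.
u(x) = 1/3·x·(1/2 − x) vanishes at x = 0 and x = 1/2, so u ∈ H^1_0(0, 1/2). Differentiate via the product rule and integrate the resulting polynomials term by term.
  ∫_0^1/2 u² dx = ∫_0^1/2 (x^4/9 - x^3/9 + x^2/36) dx. Term by term:
    ∫_0^1/2 x^4/9 dx = 1/1440;  ∫_0^1/2 -x^3/9 dx = -1/576;  ∫_0^1/2 x^2/36 dx = 1/864.
  Sum: 1/1440 − 1/576 + 1/864 = 1/8640.
  ∫_0^1/2 (u')² dx = ∫_0^1/2 (4*x^2/9 - 2*x/9 + 1/36) dx. Term by term:
    ∫_0^1/2 4*x^2/9 dx = 1/54;  ∫_0^1/2 -2*x/9 dx = -1/36;  ∫_0^1/2 1/36 dx = 1/72.
  Sum: 1/54 − 1/36 + 1/72 = 1/216.
∫_0^1/2 u² dx = 1/8640, so ||u||_L² = sqrt(15)/360.
∫_0^1/2 (u')² dx = 1/216, so ||u'||_L² = sqrt(6)/36.
Ratio ||u||_L² / ||u'||_L² = sqrt(10)/20.
Sharp Poincaré constant on H^1_0(0, 1/2) is C_P = L/π = 1/(2*π), achieved by sin(2*π·x).
A polynomial bump cannot attain the sharp Poincaré constant (only the first sine eigenfunction does), so the ratio is strictly less than C_P, consistent with ||u||_L² ≤ C_P ||u'||_L².


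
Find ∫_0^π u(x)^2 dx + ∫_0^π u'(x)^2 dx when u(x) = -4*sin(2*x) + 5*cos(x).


||u||_{H^1(0,π)}^2 = -320/3 + 65*π

u'(x) = -5*sin(x) - 8*cos(2*x).
Expand u² and (u')² and integrate term by term on (0, π), using: for integers n ≥ 1, ∫_0^π sin²(nx) dx = ∫_0^π cos²(nx) dx = π/2; for n ≠ n', ∫_0^π sin(nx)sin(n'x) dx = ∫_0^π cos(nx)cos(n'x) dx = 0; and by product-to-sum, ∫_0^π sin(nx)cos(n'x) dx = ½∫_0^π [sin((n+n')x) + sin((n−n')x)] dx, which is 0 when n+n' is even and 2n/(n²−n'²) when n+n' is odd (it need not vanish on (0, π)).
  u² squared terms: (-4)²·∫sin(2x)² dx = 16·π/2 = 8*π;  (5)²·∫cos(x)² dx = 25·π/2 = 25*π/2.
  u² cross terms: 2·(-4)·(5)·∫sin(2x)·cos(x) dx = -40·(4/3) = -160/3.
  So ∫_0^π u² dx = 8*π + 25*π/2 − 160/3 = -160/3 + 41*π/2.
  (u')² squared terms: (-8)²·∫cos(2x)² dx = 64·π/2 = 32*π;  (-5)²·∫sin(x)² dx = 25·π/2 = 25*π/2.
  (u')² cross terms: 2·(-8)·(-5)·∫cos(2x)·sin(x) dx = 80·(-2/3) = -160/3.
  So ∫_0^π (u')² dx = 32*π + 25*π/2 − 160/3 = -160/3 + 89*π/2.
||u||_{H^1}^2 = (-160/3 + 41*π/2) + (-160/3 + 89*π/2) = -320/3 + 65*π.


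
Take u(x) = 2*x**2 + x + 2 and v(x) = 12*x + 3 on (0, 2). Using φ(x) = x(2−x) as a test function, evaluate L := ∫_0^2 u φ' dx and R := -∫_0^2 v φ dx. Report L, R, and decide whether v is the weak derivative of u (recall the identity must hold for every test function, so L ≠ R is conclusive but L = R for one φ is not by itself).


LHS = -20/3, RHS = -20. No, v is not the weak derivative of u.

u(x) = 2*x**2 + x + 2, classical derivative u'(x) = 4*x + 1.
φ(x) = x(2−x), so φ'(x) = 2 - 2*x.
Note φ(0) = φ(2) = 0, so the boundary term u·φ vanishes.
LHS = ∫_0^2 u(x) φ'(x) dx = ∫_0^2 (-4*x^3 + 2*x^2 - 2*x + 4) dx. Term by term:
  ∫_0^2 -4*x^3 dx = -16;  ∫_0^2 2*x^2 dx = 16/3;  ∫_0^2 -2*x dx = -4;
  ∫_0^2 4 dx = 8.
Sum: -16 + 16/3 − 4 + 8 = -20/3.
So LHS = -20/3.
∫_0^2 v(x) φ(x) dx = ∫_0^2 (-12*x^3 + 21*x^2 + 6*x) dx. Term by term:
  ∫_0^2 -12*x^3 dx = -48;  ∫_0^2 21*x^2 dx = 56;  ∫_0^2 6*x dx = 12.
Sum: -48 + 56 + 12 = 20.
So RHS = -∫_0^2 v(x) φ(x) dx = -20.
LHS − RHS = 40/3 ≠ 0, so the identity fails.
(For a valid weak derivative the identity must hold for EVERY test function, in particular this one. The failure shows v is NOT the weak derivative of u.)
Correct weak derivative would be u'(x) = 4*x + 1.


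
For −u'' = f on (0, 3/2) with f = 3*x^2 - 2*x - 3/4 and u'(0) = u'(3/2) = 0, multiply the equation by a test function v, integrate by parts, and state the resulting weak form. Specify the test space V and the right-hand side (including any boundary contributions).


V = H^1(0, 3/2) (no boundary constraint on v; u is determined up to an additive constant); weak form: ∫_0^3/2 u'v' dx = ∫_0^3/2 (3*x^2 - 2*x - 3/4) v dx for all v ∈ V.

Multiply both sides by a test function v and integrate from 0 to 3/2:
  ∫_0^3/2 −u''(x) v(x) dx = ∫_0^3/2 f(x) v(x) dx.
Integrate the LHS by parts once:
  ∫_0^3/2 −u'' v dx = −[u'(x) v(x)]_0^3/2 + ∫_0^3/2 u'(x) v'(x) dx.
Thus ∫_0^3/2 u'(x) v'(x) dx = ∫_0^3/2 f(x) v(x) dx + [u'(x) v(x)]_0^3/2.
Choose V so that boundary terms are either known or forced to vanish.
u has homogeneous Neumann: u'(0) = u'(3/2) = 0. So [u' v]_0^3/2 = 0·v(3/2) − 0·v(0) = 0 for any v; take V = H^1(0, 3/2).
Weak formulation: find u (satisfying any essential BC) such that ∫_0^3/2 u'(x) v'(x) dx = ∫_0^3/2 f v dx for all v ∈ V (homogeneous Neumann, so boundary terms vanish).
Substituting f(x) = 3*x^2 - 2*x - 3/4, the right-hand side is ∫_0^3/2 (3*x^2 - 2*x - 3/4) v dx.
Compatibility check (pure Neumann): taking v ≡ 1 ∈ V gives 0 = ∫_0^3/2 f dx + (0) − (0), i.e. ∫_0^3/2 f dx must equal u'(0) − u'(3/2) = 0. Indeed ∫_0^3/2 (3*x^2 - 2*x - 3/4) dx = 0, so the data are compatible. The solution is then unique only up to an additive constant (fix it e.g. by requiring ∫_0^3/2 u dx = 0).


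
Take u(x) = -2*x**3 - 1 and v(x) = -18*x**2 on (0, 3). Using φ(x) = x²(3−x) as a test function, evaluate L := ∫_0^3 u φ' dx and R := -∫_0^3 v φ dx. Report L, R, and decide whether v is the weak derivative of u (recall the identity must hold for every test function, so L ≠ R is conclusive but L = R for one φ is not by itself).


LHS = 729/5, RHS = 2187/5. No, v is not the weak derivative of u.

u(x) = -2*x**3 - 1, classical derivative u'(x) = -6*x**2.
φ(x) = x²(3−x), so φ'(x) = 3*x*(2 - x).
Note φ(0) = φ(3) = 0, so the boundary term u·φ vanishes.
LHS = ∫_0^3 u(x) φ'(x) dx = ∫_0^3 (6*x^5 - 12*x^4 + 3*x^2 - 6*x) dx. Term by term:
  ∫_0^3 6*x^5 dx = 729;  ∫_0^3 -12*x^4 dx = -2916/5;  ∫_0^3 3*x^2 dx = 27;
  ∫_0^3 -6*x dx = -27.
Sum: 729 − 2916/5 + 27 − 27 = 729/5.
So LHS = 729/5.
∫_0^3 v(x) φ(x) dx = ∫_0^3 (18*x^5 - 54*x^4) dx. Term by term:
  ∫_0^3 18*x^5 dx = 2187;  ∫_0^3 -54*x^4 dx = -13122/5.
Sum: 2187 − 13122/5 = -2187/5.
So RHS = -∫_0^3 v(x) φ(x) dx = 2187/5.
LHS − RHS = -1458/5 ≠ 0, so the identity fails.
(For a valid weak derivative the identity must hold for EVERY test function, in particular this one. The failure shows v is NOT the weak derivative of u.)
Correct weak derivative would be u'(x) = -6*x**2.


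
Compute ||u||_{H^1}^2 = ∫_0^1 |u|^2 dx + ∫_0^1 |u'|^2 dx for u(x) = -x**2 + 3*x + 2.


||u||_{H^1}^2 = 147/10

The H^1 norm (squared) on an interval (0, L) is
  ||u||_{H^1}^2 = ∫_0^L u(x)^2 dx + ∫_0^L u'(x)^2 dx.
Compute u'(x) = 3 - 2*x.
Then u(x)^2 = x**4 - 6*x**3 + 5*x**2 + 12*x + 4 and u'(x)^2 = 4*x**2 - 12*x + 9.
Integrate each monomial from 0 to 1 using ∫_0^1 c·x^n dx = c·1^(n+1)/(n+1):
  ∫_0^1 u(x)^2 dx = ∫_0^1 (x^4 - 6*x^3 + 5*x^2 + 12*x + 4) dx. Term by term:
    ∫_0^1 x^4 dx = 1/5;  ∫_0^1 -6*x^3 dx = -3/2;  ∫_0^1 5*x^2 dx = 5/3;
    ∫_0^1 12*x dx = 6;  ∫_0^1 4 dx = 4.
  Sum: 1/5 − 3/2 + 5/3 + 6 + 4 = 311/30.
  ∫_0^1 u'(x)^2 dx = ∫_0^1 (4*x^2 - 12*x + 9) dx. Term by term:
    ∫_0^1 4*x^2 dx = 4/3;  ∫_0^1 -12*x dx = -6;  ∫_0^1 9 dx = 9.
  Sum: 4/3 − 6 + 9 = 13/3.
Adding: ||u||_{H^1}^2 = 311/30 + 13/3 = 147/10.


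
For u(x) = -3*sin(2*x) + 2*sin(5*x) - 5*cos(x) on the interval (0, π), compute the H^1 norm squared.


||u||_{H^1(0,π)}^2 = 80 + 199*π/2

u'(x) = 5*sin(x) - 6*cos(2*x) + 10*cos(5*x).
Expand u² and (u')² and integrate term by term on (0, π), using: for integers n ≥ 1, ∫_0^π sin²(nx) dx = ∫_0^π cos²(nx) dx = π/2; for n ≠ n', ∫_0^π sin(nx)sin(n'x) dx = ∫_0^π cos(nx)cos(n'x) dx = 0; and by product-to-sum, ∫_0^π sin(nx)cos(n'x) dx = ½∫_0^π [sin((n+n')x) + sin((n−n')x)] dx, which is 0 when n+n' is even and 2n/(n²−n'²) when n+n' is odd (it need not vanish on (0, π)).
  u² squared terms: (-5)²·∫cos(x)² dx = 25·π/2 = 25*π/2;  (-3)²·∫sin(2x)² dx = 9·π/2 = 9*π/2;  (2)²·∫sin(5x)² dx = 4·π/2 = 2*π.
  u² cross terms: 2·(-5)·(-3)·∫cos(x)·sin(2x) dx = 30·(4/3) = 40;  2·(-5)·(2)·∫cos(x)·sin(5x) dx = -20·(0) = 0;  2·(-3)·(2)·∫sin(2x)·sin(5x) dx = -12·(0) = 0.
  So ∫_0^π u² dx = 25*π/2 + 9*π/2 + 2*π + 40 + 0 + 0 = 40 + 19*π.
  (u')² squared terms: (-6)²·∫cos(2x)² dx = 36·π/2 = 18*π;  (5)²·∫sin(x)² dx = 25·π/2 = 25*π/2;  (10)²·∫cos(5x)² dx = 100·π/2 = 50*π.
  (u')² cross terms: 2·(-6)·(5)·∫cos(2x)·sin(x) dx = -60·(-2/3) = 40;  2·(-6)·(10)·∫cos(2x)·cos(5x) dx = -120·(0) = 0;  2·(5)·(10)·∫sin(x)·cos(5x) dx = 100·(0) = 0.
  So ∫_0^π (u')² dx = 18*π + 25*π/2 + 50*π + 40 + 0 + 0 = 40 + 161*π/2.
||u||_{H^1}^2 = (40 + 19*π) + (40 + 161*π/2) = 80 + 199*π/2.


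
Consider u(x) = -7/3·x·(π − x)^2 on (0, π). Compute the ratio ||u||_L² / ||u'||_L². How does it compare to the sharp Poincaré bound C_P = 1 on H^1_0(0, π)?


||u||_L² / ||u'||_L² = sqrt(14)*π/14 < C_P = 1.

u(x) = -7/3·x·(π − x)^2, so u'(x) = 7*(π - 3*x)*(x - π)/3.
u(x) = -7/3·x·(π − x)^2 vanishes at x = 0 and x = π, so u ∈ H^1_0(0, π). Differentiate via the product rule and integrate the resulting polynomials term by term.
  ∫_0^π u² dx = ∫_0^π (49*x^6/9 - 196*π*x^5/9 + 98*π^2*x^4/3 - 196*π^3*x^3/9 + 49*π^4*x^2/9) dx. Term by term:
    ∫_0^π 49*x^6/9 dx = 7*π^7/9;  ∫_0^π -196*π*x^5/9 dx = -98*π^7/27;  ∫_0^π 98*π^2*x^4/3 dx = 98*π^7/15;
    ∫_0^π -196*π^3*x^3/9 dx = -49*π^7/9;  ∫_0^π 49*π^4*x^2/9 dx = 49*π^7/27.
  Sum: 7*π^7/9 − 98*π^7/27 + 98*π^7/15 − 49*π^7/9 + 49*π^7/27 = 7*π^7/135.
  ∫_0^π (u')² dx = ∫_0^π (49*x^4 - 392*π*x^3/3 + 1078*π^2*x^2/9 - 392*π^3*x/9 + 49*π^4/9) dx. Term by term:
    ∫_0^π 49*x^4 dx = 49*π^5/5;  ∫_0^π -392*π*x^3/3 dx = -98*π^5/3;  ∫_0^π 1078*π^2*x^2/9 dx = 1078*π^5/27;
    ∫_0^π -392*π^3*x/9 dx = -196*π^5/9;  ∫_0^π 49*π^4/9 dx = 49*π^5/9.
  Sum: 49*π^5/5 − 98*π^5/3 + 1078*π^5/27 − 196*π^5/9 + 49*π^5/9 = 98*π^5/135.
∫_0^π u² dx = 7*π^7/135, so ||u||_L² = sqrt(105)*π^(7/2)/45.
∫_0^π (u')² dx = 98*π^5/135, so ||u'||_L² = 7*sqrt(30)*π^(5/2)/45.
Ratio ||u||_L² / ||u'||_L² = sqrt(14)*π/14.
Sharp Poincaré constant on H^1_0(0, π) is C_P = L/π = 1, achieved by sin(x).
A polynomial bump cannot attain the sharp Poincaré constant (only the first sine eigenfunction does), so the ratio is strictly less than C_P, consistent with ||u||_L² ≤ C_P ||u'||_L².


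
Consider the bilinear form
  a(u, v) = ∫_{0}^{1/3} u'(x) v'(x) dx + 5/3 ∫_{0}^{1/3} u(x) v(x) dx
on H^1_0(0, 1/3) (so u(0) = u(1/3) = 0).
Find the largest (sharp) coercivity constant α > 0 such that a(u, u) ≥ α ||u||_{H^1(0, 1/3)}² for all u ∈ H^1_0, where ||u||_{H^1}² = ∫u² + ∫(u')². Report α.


α = 1

Coercivity of a(·,·) on H^1_0(0, 1/3) means a(u, u) ≥ α ||u||_{H^1}² for every u ∈ H^1_0.
The interval has length L = 1/3, and Poincaré/coercivity depend only on L. Here a(u, u) = ∫(u')² + (5/3)·∫u².
Here c = 5/3 ≥ 1, so a(u,u) = ∫(u')² + c∫u² ≥ ∫(u')² + ∫u² = ||u||_{H^1}², i.e. α = 1 works. No larger α is possible: a(u,u) ≥ α||u||_{H^1}² means (1−α)∫(u')² ≥ (α−c)∫u², and for the modes u_n = sin(nπ(x−x₀)/L) (x₀ the left endpoint) one has ∫u_n²/∫(u_n')² = (L/(nπ))² → 0, so a(u_n,u_n)/||u_n||_{H^1}² → 1. Hence the optimal constant is α = 1.
Therefore α = 1.


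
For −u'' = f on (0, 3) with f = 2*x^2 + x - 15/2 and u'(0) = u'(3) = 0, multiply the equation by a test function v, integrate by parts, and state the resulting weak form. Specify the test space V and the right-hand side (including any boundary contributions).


V = H^1(0, 3) (no boundary constraint on v; u is determined up to an additive constant); weak form: ∫_0^3 u'v' dx = ∫_0^3 (2*x^2 + x - 15/2) v dx for all v ∈ V.

Multiply both sides by a test function v and integrate from 0 to 3:
  ∫_0^3 −u''(x) v(x) dx = ∫_0^3 f(x) v(x) dx.
Integrate the LHS by parts once:
  ∫_0^3 −u'' v dx = −[u'(x) v(x)]_0^3 + ∫_0^3 u'(x) v'(x) dx.
Thus ∫_0^3 u'(x) v'(x) dx = ∫_0^3 f(x) v(x) dx + [u'(x) v(x)]_0^3.
Choose V so that boundary terms are either known or forced to vanish.
u has homogeneous Neumann: u'(0) = u'(3) = 0. So [u' v]_0^3 = 0·v(3) − 0·v(0) = 0 for any v; take V = H^1(0, 3).
Weak formulation: find u (satisfying any essential BC) such that ∫_0^3 u'(x) v'(x) dx = ∫_0^3 f v dx for all v ∈ V (homogeneous Neumann, so boundary terms vanish).
Substituting f(x) = 2*x^2 + x - 15/2, the right-hand side is ∫_0^3 (2*x^2 + x - 15/2) v dx.
Compatibility check (pure Neumann): taking v ≡ 1 ∈ V gives 0 = ∫_0^3 f dx + (0) − (0), i.e. ∫_0^3 f dx must equal u'(0) − u'(3) = 0. Indeed ∫_0^3 (2*x^2 + x - 15/2) dx = 0, so the data are compatible. The solution is then unique only up to an additive constant (fix it e.g. by requiring ∫_0^3 u dx = 0).
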